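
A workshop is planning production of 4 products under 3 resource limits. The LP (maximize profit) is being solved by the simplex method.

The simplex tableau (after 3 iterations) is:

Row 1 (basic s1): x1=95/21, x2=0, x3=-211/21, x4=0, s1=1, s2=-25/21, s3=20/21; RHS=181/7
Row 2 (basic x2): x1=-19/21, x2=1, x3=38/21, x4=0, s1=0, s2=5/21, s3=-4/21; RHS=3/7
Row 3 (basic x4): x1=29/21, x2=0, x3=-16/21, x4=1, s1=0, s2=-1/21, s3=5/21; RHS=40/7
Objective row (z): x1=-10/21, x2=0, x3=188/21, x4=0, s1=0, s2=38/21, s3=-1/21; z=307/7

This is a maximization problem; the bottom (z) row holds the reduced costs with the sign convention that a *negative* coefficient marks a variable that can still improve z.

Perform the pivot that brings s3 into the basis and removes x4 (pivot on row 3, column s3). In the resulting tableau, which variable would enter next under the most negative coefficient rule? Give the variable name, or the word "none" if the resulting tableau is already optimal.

Pivot element 5/21. New z-row = old z-row − (-1/21)·(row 3/(5/21)).
Updated z-row coefficients: x1: -1/5, x2: 0, x3: 44/5, x4: 1/5, s1: 0, s2: 9/5, s3: 0.
The most negative is -1/5 in column x1, so x1 would enter next.

x1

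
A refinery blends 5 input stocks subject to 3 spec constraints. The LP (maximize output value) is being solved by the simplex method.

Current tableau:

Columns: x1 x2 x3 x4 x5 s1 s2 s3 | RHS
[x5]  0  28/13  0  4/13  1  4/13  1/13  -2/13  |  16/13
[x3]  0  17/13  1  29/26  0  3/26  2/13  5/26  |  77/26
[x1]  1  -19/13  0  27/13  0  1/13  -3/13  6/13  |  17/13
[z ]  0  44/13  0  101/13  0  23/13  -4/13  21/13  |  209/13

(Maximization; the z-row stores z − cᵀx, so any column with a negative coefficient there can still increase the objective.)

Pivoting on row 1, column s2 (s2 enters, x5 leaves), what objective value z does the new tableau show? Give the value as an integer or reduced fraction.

Minimum ratio for s2: (16/13)/(1/13) = 16.
z changes by −(z-row coeff of s2)·ratio = −(-4/13)·16 = 64/13.
New z = 209/13 + (64/13) = 21.

21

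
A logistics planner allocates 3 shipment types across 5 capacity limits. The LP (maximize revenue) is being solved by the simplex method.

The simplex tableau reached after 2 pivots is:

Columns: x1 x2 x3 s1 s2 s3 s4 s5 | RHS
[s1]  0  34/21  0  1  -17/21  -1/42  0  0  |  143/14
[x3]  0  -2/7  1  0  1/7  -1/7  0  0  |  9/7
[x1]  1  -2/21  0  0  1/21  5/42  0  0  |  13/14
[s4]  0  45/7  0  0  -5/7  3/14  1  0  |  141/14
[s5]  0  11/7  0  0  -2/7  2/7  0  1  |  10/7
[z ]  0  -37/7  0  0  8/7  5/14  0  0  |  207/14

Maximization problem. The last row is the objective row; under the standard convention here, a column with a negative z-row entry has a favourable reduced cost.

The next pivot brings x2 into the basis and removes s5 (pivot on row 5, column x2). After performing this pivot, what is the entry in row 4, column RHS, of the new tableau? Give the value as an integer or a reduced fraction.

Pivot element is row 5, column x2: 11/7.
Normalize row 5: new (row 5, RHS) = (10/7)/(11/7) = 10/11.
row 4 ← row 4 − (45/7)·(new row 5): 141/14 − (45/7)·(10/11) = 93/22.

93/22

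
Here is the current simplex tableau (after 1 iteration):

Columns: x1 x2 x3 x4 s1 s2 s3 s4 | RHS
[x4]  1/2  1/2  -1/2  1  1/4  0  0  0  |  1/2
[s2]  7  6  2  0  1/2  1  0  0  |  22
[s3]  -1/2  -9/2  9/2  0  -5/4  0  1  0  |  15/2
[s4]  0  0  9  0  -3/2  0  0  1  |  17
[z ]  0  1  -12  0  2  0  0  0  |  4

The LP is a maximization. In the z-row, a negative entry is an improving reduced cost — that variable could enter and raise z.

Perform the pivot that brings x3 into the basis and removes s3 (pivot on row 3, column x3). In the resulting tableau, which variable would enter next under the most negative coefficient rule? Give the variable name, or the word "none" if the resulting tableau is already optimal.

x2

Pivot element 9/2. New z-row = old z-row − (-12)·(row 3/(9/2)).
Updated z-row coefficients: x1: -4/3, x2: -11, x3: 0, x4: 0, s1: -4/3, s2: 0, s3: 8/3, s4: 0.
The most negative is -11 in column x2, so x2 would enter next.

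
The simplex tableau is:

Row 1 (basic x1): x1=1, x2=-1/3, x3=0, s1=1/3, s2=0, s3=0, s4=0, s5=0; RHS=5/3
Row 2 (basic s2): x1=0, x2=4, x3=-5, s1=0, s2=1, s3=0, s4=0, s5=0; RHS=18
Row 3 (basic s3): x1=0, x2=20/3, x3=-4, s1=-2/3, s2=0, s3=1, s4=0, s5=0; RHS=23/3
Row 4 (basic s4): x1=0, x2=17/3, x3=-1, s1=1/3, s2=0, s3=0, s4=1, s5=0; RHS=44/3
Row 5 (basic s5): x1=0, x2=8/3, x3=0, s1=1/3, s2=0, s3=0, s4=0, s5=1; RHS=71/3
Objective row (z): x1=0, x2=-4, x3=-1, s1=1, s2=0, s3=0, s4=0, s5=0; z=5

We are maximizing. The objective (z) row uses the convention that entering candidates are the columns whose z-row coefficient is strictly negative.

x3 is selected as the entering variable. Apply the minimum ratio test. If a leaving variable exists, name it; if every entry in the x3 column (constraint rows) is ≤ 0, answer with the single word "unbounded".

x3-column entries: row 1: 0, row 2: -5, row 3: -4, row 4: -1, row 5: 0. All ≤ 0, so x3 can increase without bound; the LP is unbounded in this direction.

unbounded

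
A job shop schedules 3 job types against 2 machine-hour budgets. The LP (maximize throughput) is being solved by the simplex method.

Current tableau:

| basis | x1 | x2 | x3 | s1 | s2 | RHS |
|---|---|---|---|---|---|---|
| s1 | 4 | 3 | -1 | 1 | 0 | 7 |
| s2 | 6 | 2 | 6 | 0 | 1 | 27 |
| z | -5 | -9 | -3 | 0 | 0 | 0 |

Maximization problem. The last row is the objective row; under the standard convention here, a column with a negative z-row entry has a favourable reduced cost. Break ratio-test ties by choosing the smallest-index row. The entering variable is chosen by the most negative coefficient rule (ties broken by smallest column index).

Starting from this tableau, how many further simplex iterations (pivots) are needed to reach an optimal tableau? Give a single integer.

2

pivot: x2 in, s1 out → z = 21
pivot: x3 in, s2 out → z = 411/10
No improving column remains; optimal.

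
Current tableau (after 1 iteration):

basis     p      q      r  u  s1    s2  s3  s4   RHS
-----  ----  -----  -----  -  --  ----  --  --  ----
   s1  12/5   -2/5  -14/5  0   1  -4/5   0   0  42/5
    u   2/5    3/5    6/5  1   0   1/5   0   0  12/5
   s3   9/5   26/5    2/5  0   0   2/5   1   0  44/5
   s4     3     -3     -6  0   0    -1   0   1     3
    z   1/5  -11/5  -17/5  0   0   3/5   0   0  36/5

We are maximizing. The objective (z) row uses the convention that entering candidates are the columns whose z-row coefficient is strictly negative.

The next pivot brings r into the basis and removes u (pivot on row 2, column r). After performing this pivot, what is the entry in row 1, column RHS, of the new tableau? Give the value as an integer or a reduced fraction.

14

Pivot element is row 2, column r: 6/5.
Normalize row 2: new (row 2, RHS) = (12/5)/(6/5) = 2.
row 1 ← row 1 − (-14/5)·(new row 2): 42/5 − (-14/5)·2 = 14.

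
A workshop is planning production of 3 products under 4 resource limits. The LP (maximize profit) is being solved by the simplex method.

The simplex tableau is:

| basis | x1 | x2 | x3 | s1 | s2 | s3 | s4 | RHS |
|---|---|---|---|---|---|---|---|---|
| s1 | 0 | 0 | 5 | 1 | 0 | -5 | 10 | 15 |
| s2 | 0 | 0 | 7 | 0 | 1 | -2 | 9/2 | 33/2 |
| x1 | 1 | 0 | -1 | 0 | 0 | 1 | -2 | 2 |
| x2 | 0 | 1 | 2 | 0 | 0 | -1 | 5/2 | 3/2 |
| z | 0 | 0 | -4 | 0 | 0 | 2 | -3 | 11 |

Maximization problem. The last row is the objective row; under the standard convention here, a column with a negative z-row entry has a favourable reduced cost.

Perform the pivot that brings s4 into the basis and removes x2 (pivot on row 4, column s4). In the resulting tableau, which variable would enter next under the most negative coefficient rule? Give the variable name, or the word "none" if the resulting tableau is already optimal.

Pivot element 5/2. New z-row = old z-row − (-3)·(row 4/(5/2)).
Updated z-row coefficients: x1: 0, x2: 6/5, x3: -8/5, s1: 0, s2: 0, s3: 4/5, s4: 0.
The most negative is -8/5 in column x3, so x3 would enter next.

x3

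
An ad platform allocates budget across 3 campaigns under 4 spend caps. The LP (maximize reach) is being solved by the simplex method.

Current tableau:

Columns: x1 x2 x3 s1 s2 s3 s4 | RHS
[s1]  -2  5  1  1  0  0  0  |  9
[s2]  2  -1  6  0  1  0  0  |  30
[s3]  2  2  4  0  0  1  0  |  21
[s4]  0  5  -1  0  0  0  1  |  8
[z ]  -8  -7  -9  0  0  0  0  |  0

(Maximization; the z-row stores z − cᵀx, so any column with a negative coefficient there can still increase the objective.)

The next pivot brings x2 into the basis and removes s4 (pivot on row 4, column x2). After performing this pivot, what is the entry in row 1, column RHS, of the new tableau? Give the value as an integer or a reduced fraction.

Pivot element is row 4, column x2: 5.
Normalize row 4: new (row 4, RHS) = 8/5 = 8/5.
row 1 ← row 1 − 5·(new row 4): 9 − 5·(8/5) = 1.

1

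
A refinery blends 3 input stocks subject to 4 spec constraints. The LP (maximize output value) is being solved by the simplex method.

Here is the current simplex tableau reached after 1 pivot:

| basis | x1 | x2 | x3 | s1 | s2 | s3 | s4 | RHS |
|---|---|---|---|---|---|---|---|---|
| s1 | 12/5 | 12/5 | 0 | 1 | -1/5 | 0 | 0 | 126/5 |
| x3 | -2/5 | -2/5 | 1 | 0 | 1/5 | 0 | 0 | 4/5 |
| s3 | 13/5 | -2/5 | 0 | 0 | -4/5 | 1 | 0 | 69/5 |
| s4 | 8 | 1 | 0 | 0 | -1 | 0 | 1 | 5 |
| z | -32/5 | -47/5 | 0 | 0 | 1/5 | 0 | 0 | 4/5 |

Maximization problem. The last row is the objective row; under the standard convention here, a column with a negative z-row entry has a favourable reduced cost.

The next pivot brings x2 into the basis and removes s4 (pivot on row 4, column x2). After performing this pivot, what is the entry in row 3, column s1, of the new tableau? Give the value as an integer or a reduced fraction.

0

Pivot element is row 4, column x2: 1.
Normalize row 4: new (row 4, s1) = 0/1 = 0.
row 3 ← row 3 − (-2/5)·(new row 4): 0 − (-2/5)·0 = 0.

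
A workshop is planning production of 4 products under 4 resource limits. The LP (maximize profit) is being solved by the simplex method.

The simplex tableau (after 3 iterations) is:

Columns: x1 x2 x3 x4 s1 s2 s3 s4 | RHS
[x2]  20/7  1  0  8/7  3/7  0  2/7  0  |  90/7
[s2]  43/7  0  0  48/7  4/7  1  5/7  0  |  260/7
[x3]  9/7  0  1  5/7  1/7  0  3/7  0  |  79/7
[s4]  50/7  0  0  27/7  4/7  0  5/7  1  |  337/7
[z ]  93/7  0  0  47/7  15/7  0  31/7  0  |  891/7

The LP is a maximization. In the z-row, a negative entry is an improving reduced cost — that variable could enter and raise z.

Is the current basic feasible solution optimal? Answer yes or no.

No objective-row coefficient is strictly negative, so no entering variable exists; the tableau is optimal.

yes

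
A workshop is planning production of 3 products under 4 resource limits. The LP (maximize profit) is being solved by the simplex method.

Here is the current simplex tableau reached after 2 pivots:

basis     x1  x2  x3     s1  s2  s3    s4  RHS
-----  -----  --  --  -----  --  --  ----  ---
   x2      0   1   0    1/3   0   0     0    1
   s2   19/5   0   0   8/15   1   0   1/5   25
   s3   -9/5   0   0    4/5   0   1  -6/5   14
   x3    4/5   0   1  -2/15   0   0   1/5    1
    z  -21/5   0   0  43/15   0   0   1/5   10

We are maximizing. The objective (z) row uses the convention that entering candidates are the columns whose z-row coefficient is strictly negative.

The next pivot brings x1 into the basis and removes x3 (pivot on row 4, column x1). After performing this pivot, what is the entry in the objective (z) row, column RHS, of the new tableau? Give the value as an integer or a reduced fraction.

61/4

Pivot element is row 4, column x1: 4/5.
Normalize row 4: new (row 4, RHS) = 1/(4/5) = 5/4.
z-row ← z-row − (-21/5)·(new row 4): 10 − (-21/5)·(5/4) = 61/4.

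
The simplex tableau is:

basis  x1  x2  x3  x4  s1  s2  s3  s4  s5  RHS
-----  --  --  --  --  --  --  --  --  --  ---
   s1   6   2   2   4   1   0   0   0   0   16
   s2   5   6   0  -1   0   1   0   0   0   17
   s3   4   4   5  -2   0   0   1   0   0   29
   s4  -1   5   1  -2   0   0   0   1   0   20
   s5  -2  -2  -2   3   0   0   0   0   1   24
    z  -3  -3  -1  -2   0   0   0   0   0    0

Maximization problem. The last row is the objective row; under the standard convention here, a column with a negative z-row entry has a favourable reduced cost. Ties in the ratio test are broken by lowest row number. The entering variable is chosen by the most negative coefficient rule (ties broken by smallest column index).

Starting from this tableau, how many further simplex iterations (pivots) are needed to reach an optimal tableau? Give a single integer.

pivot: x1 in, s1 out → z = 8
pivot: x2 in, s2 out → z = 126/13
pivot: x4 in, x1 out → z = 188/13
No improving column remains; optimal.

3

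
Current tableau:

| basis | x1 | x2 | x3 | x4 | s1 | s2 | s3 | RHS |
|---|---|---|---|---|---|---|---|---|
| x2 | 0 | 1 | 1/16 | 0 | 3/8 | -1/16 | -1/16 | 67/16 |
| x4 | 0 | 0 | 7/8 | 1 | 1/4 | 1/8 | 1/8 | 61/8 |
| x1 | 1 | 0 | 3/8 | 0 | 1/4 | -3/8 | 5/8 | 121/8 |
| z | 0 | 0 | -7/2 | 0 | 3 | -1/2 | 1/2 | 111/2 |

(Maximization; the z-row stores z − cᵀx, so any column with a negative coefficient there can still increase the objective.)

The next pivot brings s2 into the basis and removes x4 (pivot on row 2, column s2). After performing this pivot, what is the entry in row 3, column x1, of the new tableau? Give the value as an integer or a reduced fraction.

1

Pivot element is row 2, column s2: 1/8.
Normalize row 2: new (row 2, x1) = 0/(1/8) = 0.
row 3 ← row 3 − (-3/8)·(new row 2): 1 − (-3/8)·0 = 1.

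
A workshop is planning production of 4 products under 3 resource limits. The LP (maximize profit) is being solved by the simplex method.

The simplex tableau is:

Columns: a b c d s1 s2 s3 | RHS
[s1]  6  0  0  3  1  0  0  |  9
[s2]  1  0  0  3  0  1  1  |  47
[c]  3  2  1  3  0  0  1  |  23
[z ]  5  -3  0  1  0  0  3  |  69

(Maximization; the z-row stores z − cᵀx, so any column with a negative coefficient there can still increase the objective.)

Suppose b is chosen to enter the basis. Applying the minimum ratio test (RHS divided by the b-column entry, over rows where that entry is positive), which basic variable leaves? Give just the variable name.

c

Ratios: row 1 (s1): entry 0 ≤ 0, skip; row 2 (s2): entry 0 ≤ 0, skip; row 3 (c): 23/2 = 23/2.
Minimum ratio 23/2 is in the c row, so c leaves.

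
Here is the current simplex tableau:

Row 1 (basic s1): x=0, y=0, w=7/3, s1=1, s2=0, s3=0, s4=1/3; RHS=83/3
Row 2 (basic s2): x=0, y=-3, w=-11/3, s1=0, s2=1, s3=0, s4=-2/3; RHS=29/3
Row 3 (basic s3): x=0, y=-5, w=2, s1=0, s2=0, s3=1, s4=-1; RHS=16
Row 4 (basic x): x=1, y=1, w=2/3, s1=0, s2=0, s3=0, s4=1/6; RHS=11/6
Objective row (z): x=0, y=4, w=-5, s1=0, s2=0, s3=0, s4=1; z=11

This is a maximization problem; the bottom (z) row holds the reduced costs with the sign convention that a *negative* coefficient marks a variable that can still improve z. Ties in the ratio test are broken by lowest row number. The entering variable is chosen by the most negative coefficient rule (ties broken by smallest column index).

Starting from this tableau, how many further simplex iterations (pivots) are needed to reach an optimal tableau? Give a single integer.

1

pivot: w in, x out → z = 99/4
No improving column remains; optimal.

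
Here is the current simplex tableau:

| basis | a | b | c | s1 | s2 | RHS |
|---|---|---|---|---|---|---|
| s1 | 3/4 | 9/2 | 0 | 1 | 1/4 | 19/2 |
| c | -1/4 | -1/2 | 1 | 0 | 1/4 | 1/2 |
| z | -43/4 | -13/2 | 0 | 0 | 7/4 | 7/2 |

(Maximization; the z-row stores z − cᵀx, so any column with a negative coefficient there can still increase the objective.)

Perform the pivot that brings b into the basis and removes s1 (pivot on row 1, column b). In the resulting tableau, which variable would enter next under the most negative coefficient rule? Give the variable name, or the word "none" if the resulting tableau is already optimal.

a

Pivot element 9/2. New z-row = old z-row − (-13/2)·(row 1/(9/2)).
Updated z-row coefficients: a: -29/3, b: 0, c: 0, s1: 13/9, s2: 19/9.
The most negative is -29/3 in column a, so a would enter next.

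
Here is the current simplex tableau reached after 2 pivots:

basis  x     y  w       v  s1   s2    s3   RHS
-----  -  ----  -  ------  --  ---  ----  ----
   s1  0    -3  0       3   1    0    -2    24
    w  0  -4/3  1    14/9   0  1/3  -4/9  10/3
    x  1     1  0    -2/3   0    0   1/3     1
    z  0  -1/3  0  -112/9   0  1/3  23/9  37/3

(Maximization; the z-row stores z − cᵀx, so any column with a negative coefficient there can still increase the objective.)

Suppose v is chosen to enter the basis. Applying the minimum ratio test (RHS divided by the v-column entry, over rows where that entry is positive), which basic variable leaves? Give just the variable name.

Ratios: row 1 (s1): 24/3 = 8; row 2 (w): (10/3)/(14/9) = 15/7; row 3 (x): entry -2/3 ≤ 0, skip.
Minimum ratio 15/7 is in the w row, so w leaves.

w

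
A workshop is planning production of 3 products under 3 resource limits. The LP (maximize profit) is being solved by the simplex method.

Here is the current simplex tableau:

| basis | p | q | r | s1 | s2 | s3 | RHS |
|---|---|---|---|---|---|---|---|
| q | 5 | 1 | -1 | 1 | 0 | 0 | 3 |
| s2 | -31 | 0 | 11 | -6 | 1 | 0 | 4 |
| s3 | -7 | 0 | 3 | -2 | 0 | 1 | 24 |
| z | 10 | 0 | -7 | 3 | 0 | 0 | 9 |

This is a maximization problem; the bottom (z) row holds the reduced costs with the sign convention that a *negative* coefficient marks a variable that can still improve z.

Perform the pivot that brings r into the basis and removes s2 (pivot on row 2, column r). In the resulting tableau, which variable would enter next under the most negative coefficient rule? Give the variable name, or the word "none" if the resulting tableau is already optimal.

p

Pivot element 11. New z-row = old z-row − (-7)·(row 2/11).
Updated z-row coefficients: p: -107/11, q: 0, r: 0, s1: -9/11, s2: 7/11, s3: 0.
The most negative is -107/11 in column p, so p would enter next.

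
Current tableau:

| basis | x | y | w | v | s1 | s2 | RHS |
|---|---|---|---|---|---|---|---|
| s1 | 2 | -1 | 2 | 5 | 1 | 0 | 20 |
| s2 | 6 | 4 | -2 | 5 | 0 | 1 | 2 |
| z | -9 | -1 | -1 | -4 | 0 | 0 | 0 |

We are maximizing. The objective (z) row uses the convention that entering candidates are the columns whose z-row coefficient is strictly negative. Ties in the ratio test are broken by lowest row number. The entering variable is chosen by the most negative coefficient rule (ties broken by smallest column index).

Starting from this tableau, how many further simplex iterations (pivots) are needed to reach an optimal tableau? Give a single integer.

2

pivot: x in, s2 out → z = 3
pivot: w in, s1 out → z = 32
No improving column remains; optimal.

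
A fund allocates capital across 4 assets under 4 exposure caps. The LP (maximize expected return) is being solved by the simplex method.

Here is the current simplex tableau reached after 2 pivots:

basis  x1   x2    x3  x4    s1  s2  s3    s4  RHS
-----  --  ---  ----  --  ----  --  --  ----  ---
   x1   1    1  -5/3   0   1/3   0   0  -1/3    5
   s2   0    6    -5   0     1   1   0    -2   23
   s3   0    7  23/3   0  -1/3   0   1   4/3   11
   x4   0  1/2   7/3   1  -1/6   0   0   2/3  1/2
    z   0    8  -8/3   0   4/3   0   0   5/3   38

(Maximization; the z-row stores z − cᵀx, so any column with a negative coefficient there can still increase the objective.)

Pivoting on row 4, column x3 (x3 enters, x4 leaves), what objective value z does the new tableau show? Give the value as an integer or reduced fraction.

Minimum ratio for x3: (1/2)/(7/3) = 3/14.
z changes by −(z-row coeff of x3)·ratio = −(-8/3)·(3/14) = 4/7.
New z = 38 + (4/7) = 270/7.

270/7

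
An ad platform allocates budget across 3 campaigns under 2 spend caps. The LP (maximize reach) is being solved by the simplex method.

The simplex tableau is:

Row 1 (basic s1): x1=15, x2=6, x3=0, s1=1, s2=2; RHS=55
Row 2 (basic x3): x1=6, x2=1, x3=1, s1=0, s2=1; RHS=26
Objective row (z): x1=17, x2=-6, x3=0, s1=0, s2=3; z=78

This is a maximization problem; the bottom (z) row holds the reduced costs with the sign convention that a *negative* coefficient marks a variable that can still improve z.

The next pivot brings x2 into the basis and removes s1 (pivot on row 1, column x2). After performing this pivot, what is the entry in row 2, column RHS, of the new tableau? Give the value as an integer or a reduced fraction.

101/6

Pivot element is row 1, column x2: 6.
Normalize row 1: new (row 1, RHS) = 55/6 = 55/6.
row 2 ← row 2 − 1·(new row 1): 26 − 1·(55/6) = 101/6.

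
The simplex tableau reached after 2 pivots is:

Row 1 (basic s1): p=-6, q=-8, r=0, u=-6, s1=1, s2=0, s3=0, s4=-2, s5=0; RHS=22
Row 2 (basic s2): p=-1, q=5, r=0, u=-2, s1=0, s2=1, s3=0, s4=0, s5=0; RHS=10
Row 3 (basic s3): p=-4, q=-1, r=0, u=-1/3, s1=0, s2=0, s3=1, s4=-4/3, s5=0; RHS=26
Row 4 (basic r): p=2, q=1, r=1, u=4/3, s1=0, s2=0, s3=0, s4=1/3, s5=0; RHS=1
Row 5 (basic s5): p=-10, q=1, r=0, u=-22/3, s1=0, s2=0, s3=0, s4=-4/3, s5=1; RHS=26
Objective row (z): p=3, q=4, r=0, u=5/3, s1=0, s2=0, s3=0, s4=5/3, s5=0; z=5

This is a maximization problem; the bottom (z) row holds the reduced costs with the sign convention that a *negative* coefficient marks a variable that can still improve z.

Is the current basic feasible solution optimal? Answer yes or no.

No objective-row coefficient is strictly negative, so no entering variable exists; the tableau is optimal.

yes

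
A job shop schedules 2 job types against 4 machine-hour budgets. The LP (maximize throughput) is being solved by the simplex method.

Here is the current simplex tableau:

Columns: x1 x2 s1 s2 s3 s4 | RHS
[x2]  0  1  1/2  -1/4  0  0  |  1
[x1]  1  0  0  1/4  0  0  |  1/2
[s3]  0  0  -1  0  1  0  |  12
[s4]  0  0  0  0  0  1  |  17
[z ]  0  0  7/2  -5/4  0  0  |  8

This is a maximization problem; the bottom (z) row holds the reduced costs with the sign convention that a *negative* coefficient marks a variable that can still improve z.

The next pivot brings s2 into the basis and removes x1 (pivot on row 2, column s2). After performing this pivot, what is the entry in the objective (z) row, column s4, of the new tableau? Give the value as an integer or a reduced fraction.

0

Pivot element is row 2, column s2: 1/4.
Normalize row 2: new (row 2, s4) = 0/(1/4) = 0.
z-row ← z-row − (-5/4)·(new row 2): 0 − (-5/4)·0 = 0.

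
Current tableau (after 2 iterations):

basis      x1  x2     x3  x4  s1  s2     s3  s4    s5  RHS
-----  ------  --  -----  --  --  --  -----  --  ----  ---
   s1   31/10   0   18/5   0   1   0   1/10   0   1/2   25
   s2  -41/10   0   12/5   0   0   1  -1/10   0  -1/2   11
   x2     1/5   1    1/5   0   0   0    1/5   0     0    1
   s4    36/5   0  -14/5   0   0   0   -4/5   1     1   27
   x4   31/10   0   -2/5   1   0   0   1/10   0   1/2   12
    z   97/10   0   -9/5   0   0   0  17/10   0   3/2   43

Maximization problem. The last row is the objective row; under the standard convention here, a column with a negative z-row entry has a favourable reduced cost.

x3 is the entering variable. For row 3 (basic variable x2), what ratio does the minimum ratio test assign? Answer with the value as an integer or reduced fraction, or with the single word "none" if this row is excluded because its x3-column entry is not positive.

5

Ratio = RHS / (x3 entry) = 1 / (1/5) = 5.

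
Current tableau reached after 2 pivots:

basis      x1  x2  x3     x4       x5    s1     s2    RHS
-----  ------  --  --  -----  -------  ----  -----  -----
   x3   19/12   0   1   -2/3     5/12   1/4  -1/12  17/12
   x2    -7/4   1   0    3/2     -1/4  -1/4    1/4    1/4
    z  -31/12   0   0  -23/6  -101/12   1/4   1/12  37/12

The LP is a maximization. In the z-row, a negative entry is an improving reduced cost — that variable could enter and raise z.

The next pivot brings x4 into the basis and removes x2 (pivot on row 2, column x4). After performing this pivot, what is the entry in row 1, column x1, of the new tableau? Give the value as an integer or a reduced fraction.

Pivot element is row 2, column x4: 3/2.
Normalize row 2: new (row 2, x1) = (-7/4)/(3/2) = -7/6.
row 1 ← row 1 − (-2/3)·(new row 2): 19/12 − (-2/3)·(-7/6) = 29/36.

29/36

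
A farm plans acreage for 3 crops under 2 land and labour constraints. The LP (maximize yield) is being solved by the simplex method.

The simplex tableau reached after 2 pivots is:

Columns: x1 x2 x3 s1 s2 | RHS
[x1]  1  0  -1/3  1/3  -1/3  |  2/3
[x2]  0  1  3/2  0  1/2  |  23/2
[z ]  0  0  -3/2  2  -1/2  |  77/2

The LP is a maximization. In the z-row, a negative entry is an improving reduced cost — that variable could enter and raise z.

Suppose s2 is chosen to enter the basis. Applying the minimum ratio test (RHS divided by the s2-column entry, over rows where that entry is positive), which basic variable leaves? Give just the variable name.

Ratios: row 1 (x1): entry -1/3 ≤ 0, skip; row 2 (x2): (23/2)/(1/2) = 23.
Minimum ratio 23 is in the x2 row, so x2 leaves.

x2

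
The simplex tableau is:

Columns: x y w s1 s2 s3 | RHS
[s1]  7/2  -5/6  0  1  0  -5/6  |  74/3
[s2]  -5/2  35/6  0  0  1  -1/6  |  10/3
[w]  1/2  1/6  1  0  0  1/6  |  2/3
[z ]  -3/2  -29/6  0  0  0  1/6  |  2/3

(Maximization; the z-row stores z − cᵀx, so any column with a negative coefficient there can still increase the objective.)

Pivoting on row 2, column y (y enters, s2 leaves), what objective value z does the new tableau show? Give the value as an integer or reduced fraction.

24/7

Minimum ratio for y: (10/3)/(35/6) = 4/7.
z changes by −(z-row coeff of y)·ratio = −(-29/6)·(4/7) = 58/21.
New z = 2/3 + (58/21) = 24/7.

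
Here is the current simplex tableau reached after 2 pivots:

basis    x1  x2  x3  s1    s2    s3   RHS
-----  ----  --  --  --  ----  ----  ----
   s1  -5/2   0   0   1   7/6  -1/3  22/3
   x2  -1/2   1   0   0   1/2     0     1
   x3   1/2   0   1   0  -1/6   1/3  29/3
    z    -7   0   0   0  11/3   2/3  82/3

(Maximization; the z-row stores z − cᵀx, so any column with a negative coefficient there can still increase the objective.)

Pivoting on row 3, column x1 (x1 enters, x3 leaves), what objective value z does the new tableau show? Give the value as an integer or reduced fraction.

Minimum ratio for x1: (29/3)/(1/2) = 58/3.
z changes by −(z-row coeff of x1)·ratio = −(-7)·(58/3) = 406/3.
New z = 82/3 + (406/3) = 488/3.

488/3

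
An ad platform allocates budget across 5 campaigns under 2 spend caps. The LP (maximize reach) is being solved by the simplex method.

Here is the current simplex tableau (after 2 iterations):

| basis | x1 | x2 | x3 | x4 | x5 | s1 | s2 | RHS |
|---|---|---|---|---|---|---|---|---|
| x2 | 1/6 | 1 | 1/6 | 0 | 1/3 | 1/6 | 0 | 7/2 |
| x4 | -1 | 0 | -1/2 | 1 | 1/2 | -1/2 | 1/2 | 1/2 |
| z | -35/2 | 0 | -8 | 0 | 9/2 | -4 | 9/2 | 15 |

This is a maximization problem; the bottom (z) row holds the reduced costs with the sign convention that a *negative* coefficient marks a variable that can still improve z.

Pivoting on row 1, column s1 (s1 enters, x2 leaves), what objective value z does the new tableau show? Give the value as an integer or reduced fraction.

Minimum ratio for s1: (7/2)/(1/6) = 21.
z changes by −(z-row coeff of s1)·ratio = −(-4)·21 = 84.
New z = 15 + 84 = 99.

99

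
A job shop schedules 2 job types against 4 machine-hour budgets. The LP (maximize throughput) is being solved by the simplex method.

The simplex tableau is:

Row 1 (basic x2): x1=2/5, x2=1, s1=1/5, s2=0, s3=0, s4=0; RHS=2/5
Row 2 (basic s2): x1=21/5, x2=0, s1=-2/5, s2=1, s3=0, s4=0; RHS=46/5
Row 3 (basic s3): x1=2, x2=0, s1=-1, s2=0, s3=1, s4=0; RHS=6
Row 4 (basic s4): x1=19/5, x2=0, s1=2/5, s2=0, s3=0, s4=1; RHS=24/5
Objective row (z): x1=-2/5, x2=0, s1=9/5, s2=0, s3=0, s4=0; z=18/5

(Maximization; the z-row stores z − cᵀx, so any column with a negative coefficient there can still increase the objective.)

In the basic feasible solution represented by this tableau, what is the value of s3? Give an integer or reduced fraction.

6

s3 is basic (row 3); its value is the RHS of that row: 6.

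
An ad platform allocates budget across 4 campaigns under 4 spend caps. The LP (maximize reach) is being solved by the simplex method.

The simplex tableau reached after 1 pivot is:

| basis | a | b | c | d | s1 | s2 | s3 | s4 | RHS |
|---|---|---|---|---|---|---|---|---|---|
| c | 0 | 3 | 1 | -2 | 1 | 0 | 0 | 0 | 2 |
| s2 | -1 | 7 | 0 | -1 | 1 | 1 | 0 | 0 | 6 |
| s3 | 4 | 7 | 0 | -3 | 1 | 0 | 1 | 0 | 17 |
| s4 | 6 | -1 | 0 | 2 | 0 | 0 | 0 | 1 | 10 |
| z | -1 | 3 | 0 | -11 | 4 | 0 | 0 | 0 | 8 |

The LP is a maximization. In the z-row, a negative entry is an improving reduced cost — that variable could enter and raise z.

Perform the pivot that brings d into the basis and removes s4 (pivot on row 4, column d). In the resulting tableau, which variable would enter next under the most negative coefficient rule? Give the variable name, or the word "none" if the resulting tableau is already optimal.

b

Pivot element 2. New z-row = old z-row − (-11)·(row 4/2).
Updated z-row coefficients: a: 32, b: -5/2, c: 0, d: 0, s1: 4, s2: 0, s3: 0, s4: 11/2.
The most negative is -5/2 in column b, so b would enter next.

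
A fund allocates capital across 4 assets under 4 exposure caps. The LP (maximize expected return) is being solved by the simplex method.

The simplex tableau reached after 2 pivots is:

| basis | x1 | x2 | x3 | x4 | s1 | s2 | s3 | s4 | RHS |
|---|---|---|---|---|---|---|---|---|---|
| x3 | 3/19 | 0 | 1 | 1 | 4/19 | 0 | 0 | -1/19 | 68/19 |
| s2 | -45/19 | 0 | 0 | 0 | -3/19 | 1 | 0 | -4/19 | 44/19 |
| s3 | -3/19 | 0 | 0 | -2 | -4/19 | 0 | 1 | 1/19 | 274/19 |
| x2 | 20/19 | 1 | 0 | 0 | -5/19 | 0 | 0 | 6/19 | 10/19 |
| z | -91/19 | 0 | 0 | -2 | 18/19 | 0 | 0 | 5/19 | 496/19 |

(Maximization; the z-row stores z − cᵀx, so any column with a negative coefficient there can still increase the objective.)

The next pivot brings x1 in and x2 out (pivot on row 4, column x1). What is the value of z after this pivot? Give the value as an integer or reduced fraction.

57/2

Minimum ratio for x1: (10/19)/(20/19) = 1/2.
z changes by −(z-row coeff of x1)·ratio = −(-91/19)·(1/2) = 91/38.
New z = 496/19 + (91/38) = 57/2.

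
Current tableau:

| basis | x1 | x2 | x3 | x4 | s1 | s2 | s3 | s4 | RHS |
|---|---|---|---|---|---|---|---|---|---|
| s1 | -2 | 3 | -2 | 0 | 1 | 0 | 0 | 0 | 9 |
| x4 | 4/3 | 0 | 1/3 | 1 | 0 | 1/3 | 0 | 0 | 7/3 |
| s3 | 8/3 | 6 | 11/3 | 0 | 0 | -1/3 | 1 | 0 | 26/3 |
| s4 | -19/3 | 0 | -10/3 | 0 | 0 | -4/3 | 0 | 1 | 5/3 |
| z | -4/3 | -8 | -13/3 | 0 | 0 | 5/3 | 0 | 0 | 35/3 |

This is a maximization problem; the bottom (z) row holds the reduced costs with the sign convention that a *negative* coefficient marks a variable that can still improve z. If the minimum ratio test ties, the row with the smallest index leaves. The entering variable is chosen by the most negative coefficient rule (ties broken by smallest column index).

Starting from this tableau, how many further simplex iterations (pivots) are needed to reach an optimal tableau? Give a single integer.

1

pivot: x2 in, s3 out → z = 209/9
No improving column remains; optimal.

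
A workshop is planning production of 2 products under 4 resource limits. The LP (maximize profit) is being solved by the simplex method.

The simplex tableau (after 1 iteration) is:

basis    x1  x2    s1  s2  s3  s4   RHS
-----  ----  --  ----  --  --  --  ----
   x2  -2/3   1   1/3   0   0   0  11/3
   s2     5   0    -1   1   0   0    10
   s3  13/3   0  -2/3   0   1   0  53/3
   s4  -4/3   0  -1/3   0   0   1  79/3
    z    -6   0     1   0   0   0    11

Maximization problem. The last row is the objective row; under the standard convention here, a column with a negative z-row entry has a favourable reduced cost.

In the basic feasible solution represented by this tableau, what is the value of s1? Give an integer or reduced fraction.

s1 is nonbasic (not in the basis column), so its value in the current BFS is 0.

0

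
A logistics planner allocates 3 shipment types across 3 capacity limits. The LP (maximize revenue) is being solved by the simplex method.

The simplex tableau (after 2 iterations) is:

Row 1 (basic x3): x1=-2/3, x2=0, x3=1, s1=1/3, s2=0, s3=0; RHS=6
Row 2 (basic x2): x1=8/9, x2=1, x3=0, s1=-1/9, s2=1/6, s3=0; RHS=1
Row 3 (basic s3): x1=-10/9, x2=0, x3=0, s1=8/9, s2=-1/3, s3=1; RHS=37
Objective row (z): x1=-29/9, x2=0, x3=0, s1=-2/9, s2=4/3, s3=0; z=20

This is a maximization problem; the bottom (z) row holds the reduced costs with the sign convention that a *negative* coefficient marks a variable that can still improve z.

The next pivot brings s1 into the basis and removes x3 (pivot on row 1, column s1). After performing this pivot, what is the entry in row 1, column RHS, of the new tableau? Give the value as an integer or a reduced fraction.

Pivot element is row 1, column s1: 1/3.
Normalize row 1: new (row 1, RHS) = 6/(1/3) = 18.
Row 1 is the pivot row, so the entry is 18.

18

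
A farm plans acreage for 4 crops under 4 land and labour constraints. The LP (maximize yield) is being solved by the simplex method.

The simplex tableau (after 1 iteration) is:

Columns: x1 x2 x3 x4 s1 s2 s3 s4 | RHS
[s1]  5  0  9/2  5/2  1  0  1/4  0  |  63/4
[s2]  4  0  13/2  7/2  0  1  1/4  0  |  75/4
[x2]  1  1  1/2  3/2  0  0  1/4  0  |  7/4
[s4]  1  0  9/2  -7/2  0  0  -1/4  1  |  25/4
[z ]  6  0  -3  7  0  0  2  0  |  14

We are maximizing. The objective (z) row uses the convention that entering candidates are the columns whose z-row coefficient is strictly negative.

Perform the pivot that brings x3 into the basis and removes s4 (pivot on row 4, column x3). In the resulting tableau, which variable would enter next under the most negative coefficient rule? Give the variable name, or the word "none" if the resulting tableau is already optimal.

Pivot element 9/2. New z-row = old z-row − (-3)·(row 4/(9/2)).
Updated z-row coefficients: x1: 20/3, x2: 0, x3: 0, x4: 14/3, s1: 0, s2: 0, s3: 11/6, s4: 2/3.
No coefficient is strictly negative; the tableau after this pivot is optimal.

none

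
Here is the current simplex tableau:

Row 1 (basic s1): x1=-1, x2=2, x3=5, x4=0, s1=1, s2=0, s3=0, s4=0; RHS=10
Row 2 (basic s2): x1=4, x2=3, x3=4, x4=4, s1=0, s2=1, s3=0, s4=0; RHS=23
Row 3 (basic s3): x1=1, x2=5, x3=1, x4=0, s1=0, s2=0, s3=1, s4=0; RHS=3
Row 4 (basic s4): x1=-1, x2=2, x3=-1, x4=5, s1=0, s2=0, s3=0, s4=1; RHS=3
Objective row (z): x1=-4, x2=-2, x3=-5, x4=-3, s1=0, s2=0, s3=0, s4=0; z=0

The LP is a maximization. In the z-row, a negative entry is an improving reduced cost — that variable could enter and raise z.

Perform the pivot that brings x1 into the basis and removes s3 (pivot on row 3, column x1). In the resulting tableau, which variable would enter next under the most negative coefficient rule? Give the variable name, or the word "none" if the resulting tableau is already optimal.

x4

Pivot element 1. New z-row = old z-row − (-4)·(row 3/1).
Updated z-row coefficients: x1: 0, x2: 18, x3: -1, x4: -3, s1: 0, s2: 0, s3: 4, s4: 0.
The most negative is -3 in column x4, so x4 would enter next.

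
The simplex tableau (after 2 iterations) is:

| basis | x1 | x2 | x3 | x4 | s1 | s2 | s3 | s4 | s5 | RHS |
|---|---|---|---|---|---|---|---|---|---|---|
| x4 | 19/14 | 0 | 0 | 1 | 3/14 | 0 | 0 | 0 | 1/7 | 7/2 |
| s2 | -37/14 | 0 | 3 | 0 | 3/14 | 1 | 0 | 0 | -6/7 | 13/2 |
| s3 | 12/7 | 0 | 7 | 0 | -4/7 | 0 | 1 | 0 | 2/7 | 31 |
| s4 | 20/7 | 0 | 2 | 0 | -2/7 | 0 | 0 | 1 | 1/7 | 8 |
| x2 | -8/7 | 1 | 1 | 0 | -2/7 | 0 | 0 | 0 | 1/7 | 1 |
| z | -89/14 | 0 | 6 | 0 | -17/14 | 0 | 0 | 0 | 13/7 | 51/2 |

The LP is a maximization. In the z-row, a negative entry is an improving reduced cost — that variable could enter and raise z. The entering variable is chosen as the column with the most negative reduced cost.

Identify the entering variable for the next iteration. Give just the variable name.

x1

Objective-row coefficients: x1: -89/14, x2: 0, x3: 6, x4: 0, s1: -17/14, s2: 0, s3: 0, s4: 0, s5: 13/7.
The most negative is -89/14 in column x1, so x1 enters.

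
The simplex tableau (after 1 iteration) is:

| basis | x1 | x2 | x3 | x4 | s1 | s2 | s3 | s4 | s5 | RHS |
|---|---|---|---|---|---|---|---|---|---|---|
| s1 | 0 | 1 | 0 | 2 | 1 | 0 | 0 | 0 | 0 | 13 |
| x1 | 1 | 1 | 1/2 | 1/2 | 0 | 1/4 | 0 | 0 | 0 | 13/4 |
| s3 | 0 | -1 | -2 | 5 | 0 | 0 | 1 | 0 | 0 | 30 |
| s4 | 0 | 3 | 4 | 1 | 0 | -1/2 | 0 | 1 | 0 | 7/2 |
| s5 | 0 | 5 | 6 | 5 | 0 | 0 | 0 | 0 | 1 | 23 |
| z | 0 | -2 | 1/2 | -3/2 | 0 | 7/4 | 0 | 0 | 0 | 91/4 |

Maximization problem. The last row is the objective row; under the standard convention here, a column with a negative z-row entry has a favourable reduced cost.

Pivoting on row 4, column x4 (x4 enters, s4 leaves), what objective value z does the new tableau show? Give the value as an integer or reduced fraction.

28

Minimum ratio for x4: (7/2)/1 = 7/2.
z changes by −(z-row coeff of x4)·ratio = −(-3/2)·(7/2) = 21/4.
New z = 91/4 + (21/4) = 28.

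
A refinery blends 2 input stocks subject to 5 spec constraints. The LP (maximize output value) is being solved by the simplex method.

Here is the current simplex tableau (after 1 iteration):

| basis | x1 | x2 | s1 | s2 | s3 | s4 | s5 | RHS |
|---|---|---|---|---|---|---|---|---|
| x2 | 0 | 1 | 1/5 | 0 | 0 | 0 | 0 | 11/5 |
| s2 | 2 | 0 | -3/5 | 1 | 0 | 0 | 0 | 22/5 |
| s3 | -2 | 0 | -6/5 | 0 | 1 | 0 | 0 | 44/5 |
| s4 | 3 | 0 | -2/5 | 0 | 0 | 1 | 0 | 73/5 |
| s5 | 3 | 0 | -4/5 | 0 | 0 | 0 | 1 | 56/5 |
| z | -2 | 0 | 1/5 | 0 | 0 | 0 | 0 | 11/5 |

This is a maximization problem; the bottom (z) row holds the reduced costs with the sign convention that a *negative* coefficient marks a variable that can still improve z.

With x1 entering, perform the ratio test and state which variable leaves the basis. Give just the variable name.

s2

Ratios: row 1 (x2): entry 0 ≤ 0, skip; row 2 (s2): (22/5)/2 = 11/5; row 3 (s3): entry -2 ≤ 0, skip; row 4 (s4): (73/5)/3 = 73/15; row 5 (s5): (56/5)/3 = 56/15.
Minimum ratio 11/5 is in the s2 row, so s2 leaves.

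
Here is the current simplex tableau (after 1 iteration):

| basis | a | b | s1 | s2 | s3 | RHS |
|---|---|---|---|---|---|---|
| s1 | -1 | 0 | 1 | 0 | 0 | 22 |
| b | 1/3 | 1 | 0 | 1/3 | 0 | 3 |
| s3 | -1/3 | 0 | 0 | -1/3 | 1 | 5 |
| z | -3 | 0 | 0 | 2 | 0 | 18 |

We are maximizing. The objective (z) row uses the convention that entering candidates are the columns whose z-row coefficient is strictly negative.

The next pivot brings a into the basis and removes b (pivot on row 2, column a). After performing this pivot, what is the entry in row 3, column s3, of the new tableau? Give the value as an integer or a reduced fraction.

Pivot element is row 2, column a: 1/3.
Normalize row 2: new (row 2, s3) = 0/(1/3) = 0.
row 3 ← row 3 − (-1/3)·(new row 2): 1 − (-1/3)·0 = 1.

1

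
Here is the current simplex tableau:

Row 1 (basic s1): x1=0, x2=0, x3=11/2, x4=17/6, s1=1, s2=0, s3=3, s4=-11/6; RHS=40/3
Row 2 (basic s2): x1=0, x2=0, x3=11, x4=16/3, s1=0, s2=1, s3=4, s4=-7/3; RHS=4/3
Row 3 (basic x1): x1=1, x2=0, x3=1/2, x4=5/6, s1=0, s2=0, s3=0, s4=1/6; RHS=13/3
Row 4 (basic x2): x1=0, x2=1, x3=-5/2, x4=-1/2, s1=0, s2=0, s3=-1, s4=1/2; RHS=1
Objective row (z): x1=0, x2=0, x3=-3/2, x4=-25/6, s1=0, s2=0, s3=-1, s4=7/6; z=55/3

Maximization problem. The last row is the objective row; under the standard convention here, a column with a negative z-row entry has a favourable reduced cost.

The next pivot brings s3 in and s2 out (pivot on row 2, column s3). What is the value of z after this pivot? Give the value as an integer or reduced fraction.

Minimum ratio for s3: (4/3)/4 = 1/3.
z changes by −(z-row coeff of s3)·ratio = −(-1)·(1/3) = 1/3.
New z = 55/3 + (1/3) = 56/3.

56/3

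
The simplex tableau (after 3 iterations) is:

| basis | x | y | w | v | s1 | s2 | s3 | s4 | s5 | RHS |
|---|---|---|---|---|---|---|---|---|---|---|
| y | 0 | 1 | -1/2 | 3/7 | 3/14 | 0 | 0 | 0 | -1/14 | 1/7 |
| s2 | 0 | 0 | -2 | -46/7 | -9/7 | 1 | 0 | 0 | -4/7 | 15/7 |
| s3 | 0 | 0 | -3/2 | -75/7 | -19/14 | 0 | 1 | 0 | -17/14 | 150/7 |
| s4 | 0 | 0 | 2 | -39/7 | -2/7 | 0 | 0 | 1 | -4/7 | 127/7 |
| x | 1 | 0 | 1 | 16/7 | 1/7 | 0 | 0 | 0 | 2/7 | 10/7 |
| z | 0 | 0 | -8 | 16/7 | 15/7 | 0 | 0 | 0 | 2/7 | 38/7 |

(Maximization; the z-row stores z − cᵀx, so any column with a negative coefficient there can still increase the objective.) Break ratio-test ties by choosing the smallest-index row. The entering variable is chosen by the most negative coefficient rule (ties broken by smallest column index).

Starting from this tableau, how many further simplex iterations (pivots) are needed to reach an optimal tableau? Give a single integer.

pivot: w in, x out → z = 118/7
No improving column remains; optimal.

1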